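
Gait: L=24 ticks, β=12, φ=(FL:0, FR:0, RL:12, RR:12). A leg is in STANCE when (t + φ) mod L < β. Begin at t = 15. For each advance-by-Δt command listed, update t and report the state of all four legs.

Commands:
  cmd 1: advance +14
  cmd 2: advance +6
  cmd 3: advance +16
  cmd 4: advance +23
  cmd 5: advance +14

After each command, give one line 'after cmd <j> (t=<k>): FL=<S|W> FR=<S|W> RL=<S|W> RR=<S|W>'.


start t=15: FL=W FR=W RL=S RR=S
cmd 1: advance +14 → t=29, phase=(5,5,17,17) → FL=S FR=S RL=W RR=W
cmd 2: advance +6 → t=35, phase=(11,11,23,23) → FL=S FR=S RL=W RR=W
cmd 3: advance +16 → t=51, phase=(3,3,15,15) → FL=S FR=S RL=W RR=W
cmd 4: advance +23 → t=74, phase=(2,2,14,14) → FL=S FR=S RL=W RR=W
cmd 5: advance +14 → t=88, phase=(16,16,4,4) → FL=W FR=W RL=S RR=S

after cmd 1 (t=29): FL=S FR=S RL=W RR=W
after cmd 2 (t=35): FL=S FR=S RL=W RR=W
after cmd 3 (t=51): FL=S FR=S RL=W RR=W
after cmd 4 (t=74): FL=S FR=S RL=W RR=W
after cmd 5 (t=88): FL=W FR=W RL=S RR=S


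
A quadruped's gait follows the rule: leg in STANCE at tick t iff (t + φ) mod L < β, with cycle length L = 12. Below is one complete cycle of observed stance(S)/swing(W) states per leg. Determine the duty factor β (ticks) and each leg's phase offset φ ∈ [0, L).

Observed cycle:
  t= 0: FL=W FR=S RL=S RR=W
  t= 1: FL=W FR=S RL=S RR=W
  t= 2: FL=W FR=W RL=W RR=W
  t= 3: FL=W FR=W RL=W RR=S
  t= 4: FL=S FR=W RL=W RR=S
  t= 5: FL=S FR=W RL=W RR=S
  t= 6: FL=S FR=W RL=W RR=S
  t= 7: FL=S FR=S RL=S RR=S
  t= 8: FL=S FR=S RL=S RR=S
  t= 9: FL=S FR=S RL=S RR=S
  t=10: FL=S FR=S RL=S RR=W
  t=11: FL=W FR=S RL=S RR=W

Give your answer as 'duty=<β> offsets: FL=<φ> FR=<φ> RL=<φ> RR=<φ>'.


duty=7 offsets: FL=8 FR=5 RL=5 RR=9

duty β = stance ticks per leg = 7
FL: stance ticks = 7; W→S at t=4 → φ=8
FR: stance ticks = 7; W→S at t=7 → φ=5
RL: stance ticks = 7; W→S at t=7 → φ=5
RR: stance ticks = 7; W→S at t=3 → φ=9


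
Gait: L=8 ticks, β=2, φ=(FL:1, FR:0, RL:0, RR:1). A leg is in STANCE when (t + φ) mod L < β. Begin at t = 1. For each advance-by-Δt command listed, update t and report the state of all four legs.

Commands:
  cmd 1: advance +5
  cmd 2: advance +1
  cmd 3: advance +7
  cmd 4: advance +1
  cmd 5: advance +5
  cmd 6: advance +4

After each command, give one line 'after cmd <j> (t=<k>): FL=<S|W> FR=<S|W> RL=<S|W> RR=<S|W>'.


start t=1: FL=W FR=S RL=S RR=W
cmd 1: advance +5 → t=6, phase=(7,6,6,7) → FL=W FR=W RL=W RR=W
cmd 2: advance +1 → t=7, phase=(0,7,7,0) → FL=S FR=W RL=W RR=S
cmd 3: advance +7 → t=14, phase=(7,6,6,7) → FL=W FR=W RL=W RR=W
cmd 4: advance +1 → t=15, phase=(0,7,7,0) → FL=S FR=W RL=W RR=S
cmd 5: advance +5 → t=20, phase=(5,4,4,5) → FL=W FR=W RL=W RR=W
cmd 6: advance +4 → t=24, phase=(1,0,0,1) → FL=S FR=S RL=S RR=S

after cmd 1 (t=6): FL=W FR=W RL=W RR=W
after cmd 2 (t=7): FL=S FR=W RL=W RR=S
after cmd 3 (t=14): FL=W FR=W RL=W RR=W
after cmd 4 (t=15): FL=S FR=W RL=W RR=S
after cmd 5 (t=20): FL=W FR=W RL=W RR=W
after cmd 6 (t=24): FL=S FR=S RL=S RR=S


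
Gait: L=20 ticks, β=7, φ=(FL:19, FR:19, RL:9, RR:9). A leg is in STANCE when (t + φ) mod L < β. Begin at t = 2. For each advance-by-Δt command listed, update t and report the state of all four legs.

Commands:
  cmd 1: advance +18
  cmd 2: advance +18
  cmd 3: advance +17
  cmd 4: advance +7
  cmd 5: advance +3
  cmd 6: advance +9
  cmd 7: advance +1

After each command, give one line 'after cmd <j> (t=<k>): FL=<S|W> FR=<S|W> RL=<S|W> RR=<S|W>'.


after cmd 1 (t=20): FL=W FR=W RL=W RR=W
after cmd 2 (t=38): FL=W FR=W RL=W RR=W
after cmd 3 (t=55): FL=W FR=W RL=S RR=S
after cmd 4 (t=62): FL=S FR=S RL=W RR=W
after cmd 5 (t=65): FL=S FR=S RL=W RR=W
after cmd 6 (t=74): FL=W FR=W RL=S RR=S
after cmd 7 (t=75): FL=W FR=W RL=S RR=S

start t=2: FL=S FR=S RL=W RR=W
cmd 1: advance +18 → t=20, phase=(19,19,9,9) → FL=W FR=W RL=W RR=W
cmd 2: advance +18 → t=38, phase=(17,17,7,7) → FL=W FR=W RL=W RR=W
cmd 3: advance +17 → t=55, phase=(14,14,4,4) → FL=W FR=W RL=S RR=S
cmd 4: advance +7 → t=62, phase=(1,1,11,11) → FL=S FR=S RL=W RR=W
cmd 5: advance +3 → t=65, phase=(4,4,14,14) → FL=S FR=S RL=W RR=W
cmd 6: advance +9 → t=74, phase=(13,13,3,3) → FL=W FR=W RL=S RR=S
cmd 7: advance +1 → t=75, phase=(14,14,4,4) → FL=W FR=W RL=S RR=S


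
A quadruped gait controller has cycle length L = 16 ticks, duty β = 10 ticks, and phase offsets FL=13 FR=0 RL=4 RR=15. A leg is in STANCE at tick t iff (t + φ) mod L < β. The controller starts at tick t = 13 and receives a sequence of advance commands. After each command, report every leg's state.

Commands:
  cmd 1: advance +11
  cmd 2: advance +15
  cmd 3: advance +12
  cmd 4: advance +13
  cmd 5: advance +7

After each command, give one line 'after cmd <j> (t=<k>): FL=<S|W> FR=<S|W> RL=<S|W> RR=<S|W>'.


start t=13: FL=W FR=W RL=S RR=W
cmd 1: advance +11 → t=24, phase=(5,8,12,7) → FL=S FR=S RL=W RR=S
cmd 2: advance +15 → t=39, phase=(4,7,11,6) → FL=S FR=S RL=W RR=S
cmd 3: advance +12 → t=51, phase=(0,3,7,2) → FL=S FR=S RL=S RR=S
cmd 4: advance +13 → t=64, phase=(13,0,4,15) → FL=W FR=S RL=S RR=W
cmd 5: advance +7 → t=71, phase=(4,7,11,6) → FL=S FR=S RL=W RR=S

after cmd 1 (t=24): FL=S FR=S RL=W RR=S
after cmd 2 (t=39): FL=S FR=S RL=W RR=S
after cmd 3 (t=51): FL=S FR=S RL=S RR=S
after cmd 4 (t=64): FL=W FR=S RL=S RR=W
after cmd 5 (t=71): FL=S FR=S RL=W RR=S


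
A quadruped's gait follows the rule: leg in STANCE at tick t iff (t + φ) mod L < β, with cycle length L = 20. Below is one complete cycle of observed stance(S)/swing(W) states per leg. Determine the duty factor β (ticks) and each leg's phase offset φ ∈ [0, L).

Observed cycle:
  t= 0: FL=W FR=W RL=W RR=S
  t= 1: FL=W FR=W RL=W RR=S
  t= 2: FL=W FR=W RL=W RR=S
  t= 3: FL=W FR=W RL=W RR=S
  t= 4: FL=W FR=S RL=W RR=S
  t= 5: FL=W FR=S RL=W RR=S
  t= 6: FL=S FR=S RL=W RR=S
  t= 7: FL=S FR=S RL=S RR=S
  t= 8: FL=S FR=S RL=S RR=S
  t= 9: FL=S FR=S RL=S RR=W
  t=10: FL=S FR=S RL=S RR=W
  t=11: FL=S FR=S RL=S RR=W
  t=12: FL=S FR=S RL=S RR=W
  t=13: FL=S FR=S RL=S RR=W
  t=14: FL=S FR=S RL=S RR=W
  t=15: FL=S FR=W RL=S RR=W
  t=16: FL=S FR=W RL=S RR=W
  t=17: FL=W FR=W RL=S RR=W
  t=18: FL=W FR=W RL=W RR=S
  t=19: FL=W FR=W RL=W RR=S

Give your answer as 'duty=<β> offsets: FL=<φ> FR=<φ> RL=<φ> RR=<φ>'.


duty β = stance ticks per leg = 11
FL: stance ticks = 11; W→S at t=6 → φ=14
FR: stance ticks = 11; W→S at t=4 → φ=16
RL: stance ticks = 11; W→S at t=7 → φ=13
RR: stance ticks = 11; W→S at t=18 → φ=2

duty=11 offsets: FL=14 FR=16 RL=13 RR=2


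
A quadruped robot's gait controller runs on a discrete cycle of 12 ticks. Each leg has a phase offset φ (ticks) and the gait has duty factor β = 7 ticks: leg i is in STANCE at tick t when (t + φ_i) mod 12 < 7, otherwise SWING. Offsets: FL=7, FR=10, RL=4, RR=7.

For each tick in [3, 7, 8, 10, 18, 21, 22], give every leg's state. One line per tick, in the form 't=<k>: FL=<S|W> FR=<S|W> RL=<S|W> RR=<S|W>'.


t=3: FL=W FR=S RL=W RR=W
t=7: FL=S FR=S RL=W RR=S
t=8: FL=S FR=S RL=S RR=S
t=10: FL=S FR=W RL=S RR=S
t=18: FL=S FR=S RL=W RR=S
t=21: FL=S FR=W RL=S RR=S
t=22: FL=S FR=W RL=S RR=S

t=3: phase=(10,1,7,10) vs β=7 → FL=W FR=S RL=W RR=W
t=7: phase=(2,5,11,2) vs β=7 → FL=S FR=S RL=W RR=S
t=8: phase=(3,6,0,3) vs β=7 → FL=S FR=S RL=S RR=S
t=10: phase=(5,8,2,5) vs β=7 → FL=S FR=W RL=S RR=S
t=18: phase=(1,4,10,1) vs β=7 → FL=S FR=S RL=W RR=S
t=21: phase=(4,7,1,4) vs β=7 → FL=S FR=W RL=S RR=S
t=22: phase=(5,8,2,5) vs β=7 → FL=S FR=W RL=S RR=S


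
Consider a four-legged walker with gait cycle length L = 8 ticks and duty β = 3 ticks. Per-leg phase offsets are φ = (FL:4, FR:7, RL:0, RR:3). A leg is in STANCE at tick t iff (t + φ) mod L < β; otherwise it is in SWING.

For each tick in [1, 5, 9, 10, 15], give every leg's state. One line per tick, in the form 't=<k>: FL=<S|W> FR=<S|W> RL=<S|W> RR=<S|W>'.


t=1: FL=W FR=S RL=S RR=W
t=5: FL=S FR=W RL=W RR=S
t=9: FL=W FR=S RL=S RR=W
t=10: FL=W FR=S RL=S RR=W
t=15: FL=W FR=W RL=W RR=S

t=1: phase=(5,0,1,4) vs β=3 → FL=W FR=S RL=S RR=W
t=5: phase=(1,4,5,0) vs β=3 → FL=S FR=W RL=W RR=S
t=9: phase=(5,0,1,4) vs β=3 → FL=W FR=S RL=S RR=W
t=10: phase=(6,1,2,5) vs β=3 → FL=W FR=S RL=S RR=W
t=15: phase=(3,6,7,2) vs β=3 → FL=W FR=W RL=W RR=S


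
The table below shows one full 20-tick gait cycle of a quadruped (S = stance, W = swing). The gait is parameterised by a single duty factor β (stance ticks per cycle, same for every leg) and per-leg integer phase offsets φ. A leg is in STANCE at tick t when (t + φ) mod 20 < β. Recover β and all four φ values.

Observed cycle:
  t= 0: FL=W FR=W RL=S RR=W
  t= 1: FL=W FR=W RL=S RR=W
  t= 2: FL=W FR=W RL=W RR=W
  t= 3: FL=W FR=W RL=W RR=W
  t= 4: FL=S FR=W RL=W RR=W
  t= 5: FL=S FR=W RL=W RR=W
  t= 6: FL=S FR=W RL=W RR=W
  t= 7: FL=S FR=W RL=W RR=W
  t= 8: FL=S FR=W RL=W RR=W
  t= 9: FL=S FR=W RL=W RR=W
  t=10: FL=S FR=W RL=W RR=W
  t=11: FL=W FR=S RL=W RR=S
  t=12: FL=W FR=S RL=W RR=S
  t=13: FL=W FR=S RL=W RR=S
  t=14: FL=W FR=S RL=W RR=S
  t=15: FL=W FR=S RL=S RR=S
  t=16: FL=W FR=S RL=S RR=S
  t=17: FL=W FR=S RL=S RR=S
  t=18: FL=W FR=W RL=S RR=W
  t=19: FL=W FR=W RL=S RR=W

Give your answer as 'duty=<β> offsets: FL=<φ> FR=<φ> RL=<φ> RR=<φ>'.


duty=7 offsets: FL=16 FR=9 RL=5 RR=9

duty β = stance ticks per leg = 7
FL: stance ticks = 7; W→S at t=4 → φ=16
FR: stance ticks = 7; W→S at t=11 → φ=9
RL: stance ticks = 7; W→S at t=15 → φ=5
RR: stance ticks = 7; W→S at t=11 → φ=9


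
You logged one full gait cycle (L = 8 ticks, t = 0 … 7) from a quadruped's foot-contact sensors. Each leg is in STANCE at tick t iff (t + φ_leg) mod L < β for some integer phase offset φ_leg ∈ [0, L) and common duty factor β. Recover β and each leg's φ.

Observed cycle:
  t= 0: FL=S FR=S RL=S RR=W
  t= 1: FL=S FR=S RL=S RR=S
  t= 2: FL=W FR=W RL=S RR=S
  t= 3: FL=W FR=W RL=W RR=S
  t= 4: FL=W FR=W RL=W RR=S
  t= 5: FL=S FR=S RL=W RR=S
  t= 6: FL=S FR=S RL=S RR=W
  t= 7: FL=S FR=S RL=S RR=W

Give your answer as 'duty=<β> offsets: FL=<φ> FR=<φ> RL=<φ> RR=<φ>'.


duty=5 offsets: FL=3 FR=3 RL=2 RR=7

duty β = stance ticks per leg = 5
FL: stance ticks = 5; W→S at t=5 → φ=3
FR: stance ticks = 5; W→S at t=5 → φ=3
RL: stance ticks = 5; W→S at t=6 → φ=2
RR: stance ticks = 5; W→S at t=1 → φ=7


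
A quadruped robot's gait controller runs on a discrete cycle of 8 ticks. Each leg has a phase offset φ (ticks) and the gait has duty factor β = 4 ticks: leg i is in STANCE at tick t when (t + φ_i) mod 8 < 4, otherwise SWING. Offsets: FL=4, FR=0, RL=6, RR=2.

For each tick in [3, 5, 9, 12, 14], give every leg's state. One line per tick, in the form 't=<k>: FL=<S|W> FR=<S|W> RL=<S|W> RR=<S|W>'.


t=3: FL=W FR=S RL=S RR=W
t=5: FL=S FR=W RL=S RR=W
t=9: FL=W FR=S RL=W RR=S
t=12: FL=S FR=W RL=S RR=W
t=14: FL=S FR=W RL=W RR=S

t=3: phase=(7,3,1,5) vs β=4 → FL=W FR=S RL=S RR=W
t=5: phase=(1,5,3,7) vs β=4 → FL=S FR=W RL=S RR=W
t=9: phase=(5,1,7,3) vs β=4 → FL=W FR=S RL=W RR=S
t=12: phase=(0,4,2,6) vs β=4 → FL=S FR=W RL=S RR=W
t=14: phase=(2,6,4,0) vs β=4 → FL=S FR=W RL=W RR=S


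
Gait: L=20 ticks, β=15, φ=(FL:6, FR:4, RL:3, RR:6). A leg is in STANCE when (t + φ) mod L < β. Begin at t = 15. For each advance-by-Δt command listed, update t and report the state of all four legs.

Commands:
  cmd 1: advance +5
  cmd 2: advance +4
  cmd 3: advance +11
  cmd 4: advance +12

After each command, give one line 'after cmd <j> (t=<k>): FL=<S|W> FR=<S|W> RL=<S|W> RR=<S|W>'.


after cmd 1 (t=20): FL=S FR=S RL=S RR=S
after cmd 2 (t=24): FL=S FR=S RL=S RR=S
after cmd 3 (t=35): FL=S FR=W RL=W RR=S
after cmd 4 (t=47): FL=S FR=S RL=S RR=S

start t=15: FL=S FR=W RL=W RR=S
cmd 1: advance +5 → t=20, phase=(6,4,3,6) → FL=S FR=S RL=S RR=S
cmd 2: advance +4 → t=24, phase=(10,8,7,10) → FL=S FR=S RL=S RR=S
cmd 3: advance +11 → t=35, phase=(1,19,18,1) → FL=S FR=W RL=W RR=S
cmd 4: advance +12 → t=47, phase=(13,11,10,13) → FL=S FR=S RL=S RR=S


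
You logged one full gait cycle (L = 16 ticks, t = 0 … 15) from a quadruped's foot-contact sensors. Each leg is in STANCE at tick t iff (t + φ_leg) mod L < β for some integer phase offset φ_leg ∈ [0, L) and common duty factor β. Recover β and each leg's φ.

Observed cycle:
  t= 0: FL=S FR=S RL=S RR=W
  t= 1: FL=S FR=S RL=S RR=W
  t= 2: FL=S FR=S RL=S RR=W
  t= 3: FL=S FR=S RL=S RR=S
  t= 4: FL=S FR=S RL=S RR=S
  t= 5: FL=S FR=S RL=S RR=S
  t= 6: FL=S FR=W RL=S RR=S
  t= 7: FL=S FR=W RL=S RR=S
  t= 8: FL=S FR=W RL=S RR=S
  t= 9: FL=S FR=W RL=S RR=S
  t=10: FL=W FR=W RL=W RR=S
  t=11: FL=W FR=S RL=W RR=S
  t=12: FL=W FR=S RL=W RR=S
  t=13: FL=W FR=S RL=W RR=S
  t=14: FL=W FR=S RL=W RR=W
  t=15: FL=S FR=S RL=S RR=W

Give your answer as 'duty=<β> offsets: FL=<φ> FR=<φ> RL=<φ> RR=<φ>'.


duty=11 offsets: FL=1 FR=5 RL=1 RR=13

duty β = stance ticks per leg = 11
FL: stance ticks = 11; W→S at t=15 → φ=1
FR: stance ticks = 11; W→S at t=11 → φ=5
RL: stance ticks = 11; W→S at t=15 → φ=1
RR: stance ticks = 11; W→S at t=3 → φ=13


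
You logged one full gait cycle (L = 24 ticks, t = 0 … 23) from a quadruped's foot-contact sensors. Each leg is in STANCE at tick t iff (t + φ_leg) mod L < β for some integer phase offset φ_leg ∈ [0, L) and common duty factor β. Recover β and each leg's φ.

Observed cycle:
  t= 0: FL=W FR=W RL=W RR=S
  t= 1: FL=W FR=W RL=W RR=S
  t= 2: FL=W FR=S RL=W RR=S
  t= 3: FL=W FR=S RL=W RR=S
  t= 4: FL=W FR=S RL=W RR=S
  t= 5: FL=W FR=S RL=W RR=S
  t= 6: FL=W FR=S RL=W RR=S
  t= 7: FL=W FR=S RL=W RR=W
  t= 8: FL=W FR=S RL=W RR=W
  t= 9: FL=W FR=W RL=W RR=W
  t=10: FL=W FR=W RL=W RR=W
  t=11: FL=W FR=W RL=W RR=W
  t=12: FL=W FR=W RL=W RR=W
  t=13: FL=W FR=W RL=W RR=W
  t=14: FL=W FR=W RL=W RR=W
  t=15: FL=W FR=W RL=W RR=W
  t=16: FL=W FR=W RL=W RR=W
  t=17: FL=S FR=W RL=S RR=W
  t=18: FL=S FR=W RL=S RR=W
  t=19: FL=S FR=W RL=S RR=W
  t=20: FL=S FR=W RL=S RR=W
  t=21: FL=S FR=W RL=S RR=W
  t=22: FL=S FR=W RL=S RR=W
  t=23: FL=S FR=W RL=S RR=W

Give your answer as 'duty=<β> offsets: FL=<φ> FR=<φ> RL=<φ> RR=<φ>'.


duty=7 offsets: FL=7 FR=22 RL=7 RR=0

duty β = stance ticks per leg = 7
FL: stance ticks = 7; W→S at t=17 → φ=7
FR: stance ticks = 7; W→S at t=2 → φ=22
RL: stance ticks = 7; W→S at t=17 → φ=7
RR: stance ticks = 7; W→S at t=0 → φ=0


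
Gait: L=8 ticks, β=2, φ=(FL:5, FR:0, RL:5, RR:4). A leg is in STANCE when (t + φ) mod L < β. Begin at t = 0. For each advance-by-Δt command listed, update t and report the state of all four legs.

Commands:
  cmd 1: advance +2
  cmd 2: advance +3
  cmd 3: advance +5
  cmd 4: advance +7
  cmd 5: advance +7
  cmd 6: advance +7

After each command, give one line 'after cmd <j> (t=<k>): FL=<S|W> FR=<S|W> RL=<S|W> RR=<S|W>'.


start t=0: FL=W FR=S RL=W RR=W
cmd 1: advance +2 → t=2, phase=(7,2,7,6) → FL=W FR=W RL=W RR=W
cmd 2: advance +3 → t=5, phase=(2,5,2,1) → FL=W FR=W RL=W RR=S
cmd 3: advance +5 → t=10, phase=(7,2,7,6) → FL=W FR=W RL=W RR=W
cmd 4: advance +7 → t=17, phase=(6,1,6,5) → FL=W FR=S RL=W RR=W
cmd 5: advance +7 → t=24, phase=(5,0,5,4) → FL=W FR=S RL=W RR=W
cmd 6: advance +7 → t=31, phase=(4,7,4,3) → FL=W FR=W RL=W RR=W

after cmd 1 (t=2): FL=W FR=W RL=W RR=W
after cmd 2 (t=5): FL=W FR=W RL=W RR=S
after cmd 3 (t=10): FL=W FR=W RL=W RR=W
after cmd 4 (t=17): FL=W FR=S RL=W RR=W
after cmd 5 (t=24): FL=W FR=S RL=W RR=W
after cmd 6 (t=31): FL=W FR=W RL=W RR=W


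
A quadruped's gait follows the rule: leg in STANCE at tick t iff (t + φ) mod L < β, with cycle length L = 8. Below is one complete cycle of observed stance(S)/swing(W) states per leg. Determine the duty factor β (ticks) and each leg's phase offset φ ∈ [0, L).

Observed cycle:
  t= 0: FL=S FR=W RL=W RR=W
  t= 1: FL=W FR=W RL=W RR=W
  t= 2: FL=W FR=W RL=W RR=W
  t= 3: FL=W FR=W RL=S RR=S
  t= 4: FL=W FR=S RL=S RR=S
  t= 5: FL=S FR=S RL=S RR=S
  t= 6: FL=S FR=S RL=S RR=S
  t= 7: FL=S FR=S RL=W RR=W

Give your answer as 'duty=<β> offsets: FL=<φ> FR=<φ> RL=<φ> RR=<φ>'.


duty β = stance ticks per leg = 4
FL: stance ticks = 4; W→S at t=5 → φ=3
FR: stance ticks = 4; W→S at t=4 → φ=4
RL: stance ticks = 4; W→S at t=3 → φ=5
RR: stance ticks = 4; W→S at t=3 → φ=5

duty=4 offsets: FL=3 FR=4 RL=5 RR=5


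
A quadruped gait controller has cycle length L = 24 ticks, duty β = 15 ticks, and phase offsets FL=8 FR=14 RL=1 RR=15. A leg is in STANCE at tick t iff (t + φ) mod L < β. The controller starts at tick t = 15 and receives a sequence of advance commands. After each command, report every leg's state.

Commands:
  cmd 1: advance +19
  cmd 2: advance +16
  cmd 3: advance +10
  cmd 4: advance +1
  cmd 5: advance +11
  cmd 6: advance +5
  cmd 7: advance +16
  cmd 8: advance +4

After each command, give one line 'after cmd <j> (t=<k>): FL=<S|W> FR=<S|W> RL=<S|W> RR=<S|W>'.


start t=15: FL=W FR=S RL=W RR=S
cmd 1: advance +19 → t=34, phase=(18,0,11,1) → FL=W FR=S RL=S RR=S
cmd 2: advance +16 → t=50, phase=(10,16,3,17) → FL=S FR=W RL=S RR=W
cmd 3: advance +10 → t=60, phase=(20,2,13,3) → FL=W FR=S RL=S RR=S
cmd 4: advance +1 → t=61, phase=(21,3,14,4) → FL=W FR=S RL=S RR=S
cmd 5: advance +11 → t=72, phase=(8,14,1,15) → FL=S FR=S RL=S RR=W
cmd 6: advance +5 → t=77, phase=(13,19,6,20) → FL=S FR=W RL=S RR=W
cmd 7: advance +16 → t=93, phase=(5,11,22,12) → FL=S FR=S RL=W RR=S
cmd 8: advance +4 → t=97, phase=(9,15,2,16) → FL=S FR=W RL=S RR=W

after cmd 1 (t=34): FL=W FR=S RL=S RR=S
after cmd 2 (t=50): FL=S FR=W RL=S RR=W
after cmd 3 (t=60): FL=W FR=S RL=S RR=S
after cmd 4 (t=61): FL=W FR=S RL=S RR=S
after cmd 5 (t=72): FL=S FR=S RL=S RR=W
after cmd 6 (t=77): FL=S FR=W RL=S RR=W
after cmd 7 (t=93): FL=S FR=S RL=W RR=S
after cmd 8 (t=97): FL=S FR=W RL=S RR=W


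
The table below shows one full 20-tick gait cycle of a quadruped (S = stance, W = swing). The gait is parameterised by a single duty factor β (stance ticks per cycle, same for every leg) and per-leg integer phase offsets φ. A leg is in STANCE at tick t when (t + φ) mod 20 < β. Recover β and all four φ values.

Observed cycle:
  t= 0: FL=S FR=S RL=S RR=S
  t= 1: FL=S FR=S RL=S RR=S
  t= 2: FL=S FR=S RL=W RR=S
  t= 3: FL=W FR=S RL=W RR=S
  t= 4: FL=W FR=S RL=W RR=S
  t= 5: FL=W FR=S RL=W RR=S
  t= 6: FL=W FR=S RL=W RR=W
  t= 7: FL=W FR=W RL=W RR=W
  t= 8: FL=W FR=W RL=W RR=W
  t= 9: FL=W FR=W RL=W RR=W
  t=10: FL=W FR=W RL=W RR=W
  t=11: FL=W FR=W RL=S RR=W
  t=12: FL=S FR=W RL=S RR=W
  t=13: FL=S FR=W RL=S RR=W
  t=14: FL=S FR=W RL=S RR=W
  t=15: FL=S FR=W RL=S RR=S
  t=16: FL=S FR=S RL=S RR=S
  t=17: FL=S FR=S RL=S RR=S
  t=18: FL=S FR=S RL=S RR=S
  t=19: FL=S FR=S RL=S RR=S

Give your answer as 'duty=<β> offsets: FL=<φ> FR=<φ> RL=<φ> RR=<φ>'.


duty=11 offsets: FL=8 FR=4 RL=9 RR=5

duty β = stance ticks per leg = 11
FL: stance ticks = 11; W→S at t=12 → φ=8
FR: stance ticks = 11; W→S at t=16 → φ=4
RL: stance ticks = 11; W→S at t=11 → φ=9
RR: stance ticks = 11; W→S at t=15 → φ=5


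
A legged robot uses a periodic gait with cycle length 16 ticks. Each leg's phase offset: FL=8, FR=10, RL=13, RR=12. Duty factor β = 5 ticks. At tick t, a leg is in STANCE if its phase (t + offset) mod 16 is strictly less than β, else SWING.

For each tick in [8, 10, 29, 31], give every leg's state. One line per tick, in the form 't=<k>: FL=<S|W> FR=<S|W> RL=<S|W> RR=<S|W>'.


t=8: phase=(0,2,5,4) vs β=5 → FL=S FR=S RL=W RR=S
t=10: phase=(2,4,7,6) vs β=5 → FL=S FR=S RL=W RR=W
t=29: phase=(5,7,10,9) vs β=5 → FL=W FR=W RL=W RR=W
t=31: phase=(7,9,12,11) vs β=5 → FL=W FR=W RL=W RR=W

t=8: FL=S FR=S RL=W RR=S
t=10: FL=S FR=S RL=W RR=W
t=29: FL=W FR=W RL=W RR=W
t=31: FL=W FR=W RL=W RR=W


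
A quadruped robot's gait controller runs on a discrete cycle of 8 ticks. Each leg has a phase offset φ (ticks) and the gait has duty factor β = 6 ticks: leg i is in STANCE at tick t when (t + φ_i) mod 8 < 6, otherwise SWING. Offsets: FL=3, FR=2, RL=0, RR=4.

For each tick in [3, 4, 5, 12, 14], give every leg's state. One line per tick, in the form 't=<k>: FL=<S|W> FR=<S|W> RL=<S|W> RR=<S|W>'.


t=3: phase=(6,5,3,7) vs β=6 → FL=W FR=S RL=S RR=W
t=4: phase=(7,6,4,0) vs β=6 → FL=W FR=W RL=S RR=S
t=5: phase=(0,7,5,1) vs β=6 → FL=S FR=W RL=S RR=S
t=12: phase=(7,6,4,0) vs β=6 → FL=W FR=W RL=S RR=S
t=14: phase=(1,0,6,2) vs β=6 → FL=S FR=S RL=W RR=S

t=3: FL=W FR=S RL=S RR=W
t=4: FL=W FR=W RL=S RR=S
t=5: FL=S FR=W RL=S RR=S
t=12: FL=W FR=W RL=S RR=S
t=14: FL=S FR=S RL=W RR=S


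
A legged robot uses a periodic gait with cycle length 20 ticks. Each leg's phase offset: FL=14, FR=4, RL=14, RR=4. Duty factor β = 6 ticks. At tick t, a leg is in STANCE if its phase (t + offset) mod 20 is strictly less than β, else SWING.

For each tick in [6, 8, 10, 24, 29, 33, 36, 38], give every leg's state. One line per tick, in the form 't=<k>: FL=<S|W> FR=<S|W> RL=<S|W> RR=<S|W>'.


t=6: phase=(0,10,0,10) vs β=6 → FL=S FR=W RL=S RR=W
t=8: phase=(2,12,2,12) vs β=6 → FL=S FR=W RL=S RR=W
t=10: phase=(4,14,4,14) vs β=6 → FL=S FR=W RL=S RR=W
t=24: phase=(18,8,18,8) vs β=6 → FL=W FR=W RL=W RR=W
t=29: phase=(3,13,3,13) vs β=6 → FL=S FR=W RL=S RR=W
t=33: phase=(7,17,7,17) vs β=6 → FL=W FR=W RL=W RR=W
t=36: phase=(10,0,10,0) vs β=6 → FL=W FR=S RL=W RR=S
t=38: phase=(12,2,12,2) vs β=6 → FL=W FR=S RL=W RR=S

t=6: FL=S FR=W RL=S RR=W
t=8: FL=S FR=W RL=S RR=W
t=10: FL=S FR=W RL=S RR=W
t=24: FL=W FR=W RL=W RR=W
t=29: FL=S FR=W RL=S RR=W
t=33: FL=W FR=W RL=W RR=W
t=36: FL=W FR=S RL=W RR=S
t=38: FL=W FR=S RL=W RR=S


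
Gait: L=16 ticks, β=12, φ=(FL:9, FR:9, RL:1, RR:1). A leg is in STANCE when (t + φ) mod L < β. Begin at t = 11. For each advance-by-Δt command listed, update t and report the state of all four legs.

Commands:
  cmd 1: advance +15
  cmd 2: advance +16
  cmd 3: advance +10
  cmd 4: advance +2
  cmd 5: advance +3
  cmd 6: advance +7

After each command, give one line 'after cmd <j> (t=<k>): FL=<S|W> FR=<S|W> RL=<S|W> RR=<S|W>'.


after cmd 1 (t=26): FL=S FR=S RL=S RR=S
after cmd 2 (t=42): FL=S FR=S RL=S RR=S
after cmd 3 (t=52): FL=W FR=W RL=S RR=S
after cmd 4 (t=54): FL=W FR=W RL=S RR=S
after cmd 5 (t=57): FL=S FR=S RL=S RR=S
after cmd 6 (t=64): FL=S FR=S RL=S RR=S

start t=11: FL=S FR=S RL=W RR=W
cmd 1: advance +15 → t=26, phase=(3,3,11,11) → FL=S FR=S RL=S RR=S
cmd 2: advance +16 → t=42, phase=(3,3,11,11) → FL=S FR=S RL=S RR=S
cmd 3: advance +10 → t=52, phase=(13,13,5,5) → FL=W FR=W RL=S RR=S
cmd 4: advance +2 → t=54, phase=(15,15,7,7) → FL=W FR=W RL=S RR=S
cmd 5: advance +3 → t=57, phase=(2,2,10,10) → FL=S FR=S RL=S RR=S
cmd 6: advance +7 → t=64, phase=(9,9,1,1) → FL=S FR=S RL=S RR=S


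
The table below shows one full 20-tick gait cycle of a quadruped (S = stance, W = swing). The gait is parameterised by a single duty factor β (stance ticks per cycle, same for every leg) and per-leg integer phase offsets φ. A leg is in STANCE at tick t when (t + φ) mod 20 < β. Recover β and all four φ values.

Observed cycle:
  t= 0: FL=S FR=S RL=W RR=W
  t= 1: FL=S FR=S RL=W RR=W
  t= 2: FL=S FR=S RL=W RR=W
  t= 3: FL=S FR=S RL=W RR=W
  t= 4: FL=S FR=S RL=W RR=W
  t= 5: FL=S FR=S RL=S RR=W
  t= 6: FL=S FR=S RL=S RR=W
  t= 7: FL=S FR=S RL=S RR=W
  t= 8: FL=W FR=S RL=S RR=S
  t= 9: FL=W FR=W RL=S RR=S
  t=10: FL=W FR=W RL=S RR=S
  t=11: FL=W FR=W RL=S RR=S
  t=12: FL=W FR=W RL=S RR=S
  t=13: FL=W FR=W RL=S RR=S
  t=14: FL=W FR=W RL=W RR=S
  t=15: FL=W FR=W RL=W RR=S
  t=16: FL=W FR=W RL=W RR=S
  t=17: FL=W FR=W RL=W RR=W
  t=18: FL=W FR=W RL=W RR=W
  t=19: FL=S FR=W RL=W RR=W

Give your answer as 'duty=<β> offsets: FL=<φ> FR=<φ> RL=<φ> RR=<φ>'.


duty β = stance ticks per leg = 9
FL: stance ticks = 9; W→S at t=19 → φ=1
FR: stance ticks = 9; W→S at t=0 → φ=0
RL: stance ticks = 9; W→S at t=5 → φ=15
RR: stance ticks = 9; W→S at t=8 → φ=12

duty=9 offsets: FL=1 FR=0 RL=15 RR=12


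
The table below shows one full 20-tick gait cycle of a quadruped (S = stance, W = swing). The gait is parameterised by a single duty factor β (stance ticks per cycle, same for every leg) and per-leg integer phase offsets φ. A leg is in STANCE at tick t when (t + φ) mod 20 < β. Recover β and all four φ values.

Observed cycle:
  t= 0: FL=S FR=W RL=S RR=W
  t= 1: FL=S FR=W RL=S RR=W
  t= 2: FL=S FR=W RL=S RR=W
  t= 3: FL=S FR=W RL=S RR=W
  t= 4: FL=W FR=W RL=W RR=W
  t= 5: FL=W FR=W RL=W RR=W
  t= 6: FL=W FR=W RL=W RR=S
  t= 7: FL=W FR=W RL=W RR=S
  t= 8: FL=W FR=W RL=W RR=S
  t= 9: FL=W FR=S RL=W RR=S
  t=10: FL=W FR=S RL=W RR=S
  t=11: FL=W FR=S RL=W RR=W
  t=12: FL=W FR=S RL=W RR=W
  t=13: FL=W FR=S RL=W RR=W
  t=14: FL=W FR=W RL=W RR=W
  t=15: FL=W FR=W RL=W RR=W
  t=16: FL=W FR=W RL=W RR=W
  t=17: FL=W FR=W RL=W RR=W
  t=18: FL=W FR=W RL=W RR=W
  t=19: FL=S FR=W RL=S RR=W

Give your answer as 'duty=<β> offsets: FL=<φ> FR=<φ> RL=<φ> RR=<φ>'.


duty β = stance ticks per leg = 5
FL: stance ticks = 5; W→S at t=19 → φ=1
FR: stance ticks = 5; W→S at t=9 → φ=11
RL: stance ticks = 5; W→S at t=19 → φ=1
RR: stance ticks = 5; W→S at t=6 → φ=14

duty=5 offsets: FL=1 FR=11 RL=1 RR=14


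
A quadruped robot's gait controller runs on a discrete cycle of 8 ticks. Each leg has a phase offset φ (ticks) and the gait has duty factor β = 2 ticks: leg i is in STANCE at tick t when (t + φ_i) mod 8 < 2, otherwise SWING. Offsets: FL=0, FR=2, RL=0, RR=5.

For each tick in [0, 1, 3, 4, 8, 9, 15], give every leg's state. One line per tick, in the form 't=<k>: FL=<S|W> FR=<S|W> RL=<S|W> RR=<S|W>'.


t=0: phase=(0,2,0,5) vs β=2 → FL=S FR=W RL=S RR=W
t=1: phase=(1,3,1,6) vs β=2 → FL=S FR=W RL=S RR=W
t=3: phase=(3,5,3,0) vs β=2 → FL=W FR=W RL=W RR=S
t=4: phase=(4,6,4,1) vs β=2 → FL=W FR=W RL=W RR=S
t=8: phase=(0,2,0,5) vs β=2 → FL=S FR=W RL=S RR=W
t=9: phase=(1,3,1,6) vs β=2 → FL=S FR=W RL=S RR=W
t=15: phase=(7,1,7,4) vs β=2 → FL=W FR=S RL=W RR=W

t=0: FL=S FR=W RL=S RR=W
t=1: FL=S FR=W RL=S RR=W
t=3: FL=W FR=W RL=W RR=S
t=4: FL=W FR=W RL=W RR=S
t=8: FL=S FR=W RL=S RR=W
t=9: FL=S FR=W RL=S RR=W
t=15: FL=W FR=S RL=W RR=W


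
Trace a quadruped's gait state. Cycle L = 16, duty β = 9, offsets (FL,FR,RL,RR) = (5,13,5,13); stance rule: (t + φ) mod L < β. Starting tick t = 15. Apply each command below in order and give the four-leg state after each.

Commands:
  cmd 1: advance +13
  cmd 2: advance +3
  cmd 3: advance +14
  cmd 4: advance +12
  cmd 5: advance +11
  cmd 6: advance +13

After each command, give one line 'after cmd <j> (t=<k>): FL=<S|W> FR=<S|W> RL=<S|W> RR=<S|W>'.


after cmd 1 (t=28): FL=S FR=W RL=S RR=W
after cmd 2 (t=31): FL=S FR=W RL=S RR=W
after cmd 3 (t=45): FL=S FR=W RL=S RR=W
after cmd 4 (t=57): FL=W FR=S RL=W RR=S
after cmd 5 (t=68): FL=W FR=S RL=W RR=S
after cmd 6 (t=81): FL=S FR=W RL=S RR=W

start t=15: FL=S FR=W RL=S RR=W
cmd 1: advance +13 → t=28, phase=(1,9,1,9) → FL=S FR=W RL=S RR=W
cmd 2: advance +3 → t=31, phase=(4,12,4,12) → FL=S FR=W RL=S RR=W
cmd 3: advance +14 → t=45, phase=(2,10,2,10) → FL=S FR=W RL=S RR=W
cmd 4: advance +12 → t=57, phase=(14,6,14,6) → FL=W FR=S RL=W RR=S
cmd 5: advance +11 → t=68, phase=(9,1,9,1) → FL=W FR=S RL=W RR=S
cmd 6: advance +13 → t=81, phase=(6,14,6,14) → FL=S FR=W RL=S RR=W


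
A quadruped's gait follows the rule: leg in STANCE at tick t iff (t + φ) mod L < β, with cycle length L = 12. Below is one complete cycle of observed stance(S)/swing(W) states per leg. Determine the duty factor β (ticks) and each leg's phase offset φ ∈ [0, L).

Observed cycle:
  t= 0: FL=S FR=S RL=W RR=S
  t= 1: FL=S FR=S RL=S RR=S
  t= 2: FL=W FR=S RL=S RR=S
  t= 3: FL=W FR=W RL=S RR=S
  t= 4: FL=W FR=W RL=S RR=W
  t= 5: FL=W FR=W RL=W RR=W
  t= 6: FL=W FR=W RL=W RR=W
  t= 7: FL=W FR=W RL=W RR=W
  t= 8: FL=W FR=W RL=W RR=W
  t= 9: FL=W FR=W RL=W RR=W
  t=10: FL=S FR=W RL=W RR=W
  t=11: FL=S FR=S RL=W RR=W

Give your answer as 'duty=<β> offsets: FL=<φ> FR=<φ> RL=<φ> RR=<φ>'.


duty=4 offsets: FL=2 FR=1 RL=11 RR=0

duty β = stance ticks per leg = 4
FL: stance ticks = 4; W→S at t=10 → φ=2
FR: stance ticks = 4; W→S at t=11 → φ=1
RL: stance ticks = 4; W→S at t=1 → φ=11
RR: stance ticks = 4; W→S at t=0 → φ=0


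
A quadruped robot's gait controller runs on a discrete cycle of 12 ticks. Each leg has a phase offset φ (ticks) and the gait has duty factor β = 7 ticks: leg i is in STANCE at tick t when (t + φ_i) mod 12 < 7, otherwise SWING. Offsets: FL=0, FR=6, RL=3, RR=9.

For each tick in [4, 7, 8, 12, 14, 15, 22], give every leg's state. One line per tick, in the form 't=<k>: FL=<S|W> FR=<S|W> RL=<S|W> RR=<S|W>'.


t=4: phase=(4,10,7,1) vs β=7 → FL=S FR=W RL=W RR=S
t=7: phase=(7,1,10,4) vs β=7 → FL=W FR=S RL=W RR=S
t=8: phase=(8,2,11,5) vs β=7 → FL=W FR=S RL=W RR=S
t=12: phase=(0,6,3,9) vs β=7 → FL=S FR=S RL=S RR=W
t=14: phase=(2,8,5,11) vs β=7 → FL=S FR=W RL=S RR=W
t=15: phase=(3,9,6,0) vs β=7 → FL=S FR=W RL=S RR=S
t=22: phase=(10,4,1,7) vs β=7 → FL=W FR=S RL=S RR=W

t=4: FL=S FR=W RL=W RR=S
t=7: FL=W FR=S RL=W RR=S
t=8: FL=W FR=S RL=W RR=S
t=12: FL=S FR=S RL=S RR=W
t=14: FL=S FR=W RL=S RR=W
t=15: FL=S FR=W RL=S RR=S
t=22: FL=W FR=S RL=S RR=W


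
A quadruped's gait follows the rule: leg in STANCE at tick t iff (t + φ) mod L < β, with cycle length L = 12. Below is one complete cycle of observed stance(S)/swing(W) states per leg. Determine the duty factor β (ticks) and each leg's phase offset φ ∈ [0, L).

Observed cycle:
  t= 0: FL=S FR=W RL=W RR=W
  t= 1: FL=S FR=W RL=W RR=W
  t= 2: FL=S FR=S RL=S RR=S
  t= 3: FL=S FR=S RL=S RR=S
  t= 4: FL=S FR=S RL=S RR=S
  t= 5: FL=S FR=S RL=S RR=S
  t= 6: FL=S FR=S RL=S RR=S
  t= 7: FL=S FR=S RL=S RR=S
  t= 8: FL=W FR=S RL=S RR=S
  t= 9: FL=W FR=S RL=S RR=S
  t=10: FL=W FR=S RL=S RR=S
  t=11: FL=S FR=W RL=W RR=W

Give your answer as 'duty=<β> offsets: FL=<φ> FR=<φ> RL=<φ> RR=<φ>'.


duty=9 offsets: FL=1 FR=10 RL=10 RR=10

duty β = stance ticks per leg = 9
FL: stance ticks = 9; W→S at t=11 → φ=1
FR: stance ticks = 9; W→S at t=2 → φ=10
RL: stance ticks = 9; W→S at t=2 → φ=10
RR: stance ticks = 9; W→S at t=2 → φ=10


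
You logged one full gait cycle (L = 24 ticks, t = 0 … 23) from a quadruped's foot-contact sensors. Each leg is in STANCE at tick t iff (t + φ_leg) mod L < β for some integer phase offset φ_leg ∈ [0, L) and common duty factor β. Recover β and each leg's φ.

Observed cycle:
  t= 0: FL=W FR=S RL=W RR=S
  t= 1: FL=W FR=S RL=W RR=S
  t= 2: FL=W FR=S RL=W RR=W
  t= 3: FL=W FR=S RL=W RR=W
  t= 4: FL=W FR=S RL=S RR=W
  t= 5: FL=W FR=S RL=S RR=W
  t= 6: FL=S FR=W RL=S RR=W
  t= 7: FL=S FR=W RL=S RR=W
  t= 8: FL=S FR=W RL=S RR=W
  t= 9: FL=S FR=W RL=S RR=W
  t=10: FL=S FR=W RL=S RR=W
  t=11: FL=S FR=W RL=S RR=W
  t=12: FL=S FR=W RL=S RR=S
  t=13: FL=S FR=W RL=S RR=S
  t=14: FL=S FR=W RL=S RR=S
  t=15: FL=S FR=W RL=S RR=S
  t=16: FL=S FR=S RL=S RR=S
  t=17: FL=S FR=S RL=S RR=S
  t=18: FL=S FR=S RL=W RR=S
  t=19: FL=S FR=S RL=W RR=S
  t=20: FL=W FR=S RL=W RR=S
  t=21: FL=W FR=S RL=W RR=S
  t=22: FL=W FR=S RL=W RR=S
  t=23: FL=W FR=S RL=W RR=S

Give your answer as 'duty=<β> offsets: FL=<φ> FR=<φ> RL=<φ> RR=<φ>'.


duty β = stance ticks per leg = 14
FL: stance ticks = 14; W→S at t=6 → φ=18
FR: stance ticks = 14; W→S at t=16 → φ=8
RL: stance ticks = 14; W→S at t=4 → φ=20
RR: stance ticks = 14; W→S at t=12 → φ=12

duty=14 offsets: FL=18 FR=8 RL=20 RR=12


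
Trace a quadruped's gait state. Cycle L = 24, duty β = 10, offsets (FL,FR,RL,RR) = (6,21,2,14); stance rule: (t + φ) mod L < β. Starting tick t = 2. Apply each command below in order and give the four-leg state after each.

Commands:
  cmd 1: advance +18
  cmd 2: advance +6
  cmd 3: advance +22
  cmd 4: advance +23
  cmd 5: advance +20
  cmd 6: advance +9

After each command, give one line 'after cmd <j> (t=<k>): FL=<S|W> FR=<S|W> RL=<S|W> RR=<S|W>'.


start t=2: FL=S FR=W RL=S RR=W
cmd 1: advance +18 → t=20, phase=(2,17,22,10) → FL=S FR=W RL=W RR=W
cmd 2: advance +6 → t=26, phase=(8,23,4,16) → FL=S FR=W RL=S RR=W
cmd 3: advance +22 → t=48, phase=(6,21,2,14) → FL=S FR=W RL=S RR=W
cmd 4: advance +23 → t=71, phase=(5,20,1,13) → FL=S FR=W RL=S RR=W
cmd 5: advance +20 → t=91, phase=(1,16,21,9) → FL=S FR=W RL=W RR=S
cmd 6: advance +9 → t=100, phase=(10,1,6,18) → FL=W FR=S RL=S RR=W

after cmd 1 (t=20): FL=S FR=W RL=W RR=W
after cmd 2 (t=26): FL=S FR=W RL=S RR=W
after cmd 3 (t=48): FL=S FR=W RL=S RR=W
after cmd 4 (t=71): FL=S FR=W RL=S RR=W
after cmd 5 (t=91): FL=S FR=W RL=W RR=S
after cmd 6 (t=100): FL=W FR=S RL=S RR=W


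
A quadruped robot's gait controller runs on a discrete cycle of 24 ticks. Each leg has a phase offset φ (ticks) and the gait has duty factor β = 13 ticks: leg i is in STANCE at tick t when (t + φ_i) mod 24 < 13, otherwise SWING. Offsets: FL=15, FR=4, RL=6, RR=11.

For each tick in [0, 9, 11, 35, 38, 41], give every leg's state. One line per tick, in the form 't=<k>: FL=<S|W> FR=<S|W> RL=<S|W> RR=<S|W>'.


t=0: FL=W FR=S RL=S RR=S
t=9: FL=S FR=W RL=W RR=W
t=11: FL=S FR=W RL=W RR=W
t=35: FL=S FR=W RL=W RR=W
t=38: FL=S FR=W RL=W RR=S
t=41: FL=S FR=W RL=W RR=S

t=0: phase=(15,4,6,11) vs β=13 → FL=W FR=S RL=S RR=S
t=9: phase=(0,13,15,20) vs β=13 → FL=S FR=W RL=W RR=W
t=11: phase=(2,15,17,22) vs β=13 → FL=S FR=W RL=W RR=W
t=35: phase=(2,15,17,22) vs β=13 → FL=S FR=W RL=W RR=W
t=38: phase=(5,18,20,1) vs β=13 → FL=S FR=W RL=W RR=S
t=41: phase=(8,21,23,4) vs β=13 → FL=S FR=W RL=W RR=S


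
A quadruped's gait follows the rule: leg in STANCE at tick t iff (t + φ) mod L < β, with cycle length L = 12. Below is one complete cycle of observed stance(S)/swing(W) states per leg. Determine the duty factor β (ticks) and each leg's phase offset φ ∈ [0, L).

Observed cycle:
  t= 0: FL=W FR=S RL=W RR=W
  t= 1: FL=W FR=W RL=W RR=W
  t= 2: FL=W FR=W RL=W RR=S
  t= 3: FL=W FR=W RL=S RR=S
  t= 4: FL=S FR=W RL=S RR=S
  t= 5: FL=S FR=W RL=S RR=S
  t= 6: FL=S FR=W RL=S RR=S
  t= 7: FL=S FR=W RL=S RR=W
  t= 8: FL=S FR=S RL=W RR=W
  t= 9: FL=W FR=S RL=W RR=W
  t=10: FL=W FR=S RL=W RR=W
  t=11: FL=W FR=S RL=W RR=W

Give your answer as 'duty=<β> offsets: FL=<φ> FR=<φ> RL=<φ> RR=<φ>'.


duty=5 offsets: FL=8 FR=4 RL=9 RR=10

duty β = stance ticks per leg = 5
FL: stance ticks = 5; W→S at t=4 → φ=8
FR: stance ticks = 5; W→S at t=8 → φ=4
RL: stance ticks = 5; W→S at t=3 → φ=9
RR: stance ticks = 5; W→S at t=2 → φ=10


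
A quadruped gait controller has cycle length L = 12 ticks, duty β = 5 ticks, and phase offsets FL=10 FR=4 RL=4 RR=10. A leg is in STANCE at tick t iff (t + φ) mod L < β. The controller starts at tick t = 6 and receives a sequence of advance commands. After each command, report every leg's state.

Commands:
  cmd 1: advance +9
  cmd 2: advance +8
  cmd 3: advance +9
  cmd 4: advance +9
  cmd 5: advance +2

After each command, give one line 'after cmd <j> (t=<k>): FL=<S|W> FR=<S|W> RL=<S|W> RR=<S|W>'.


after cmd 1 (t=15): FL=S FR=W RL=W RR=S
after cmd 2 (t=23): FL=W FR=S RL=S RR=W
after cmd 3 (t=32): FL=W FR=S RL=S RR=W
after cmd 4 (t=41): FL=S FR=W RL=W RR=S
after cmd 5 (t=43): FL=W FR=W RL=W RR=W

start t=6: FL=S FR=W RL=W RR=S
cmd 1: advance +9 → t=15, phase=(1,7,7,1) → FL=S FR=W RL=W RR=S
cmd 2: advance +8 → t=23, phase=(9,3,3,9) → FL=W FR=S RL=S RR=W
cmd 3: advance +9 → t=32, phase=(6,0,0,6) → FL=W FR=S RL=S RR=W
cmd 4: advance +9 → t=41, phase=(3,9,9,3) → FL=S FR=W RL=W RR=S
cmd 5: advance +2 → t=43, phase=(5,11,11,5) → FL=W FR=W RL=W RR=W


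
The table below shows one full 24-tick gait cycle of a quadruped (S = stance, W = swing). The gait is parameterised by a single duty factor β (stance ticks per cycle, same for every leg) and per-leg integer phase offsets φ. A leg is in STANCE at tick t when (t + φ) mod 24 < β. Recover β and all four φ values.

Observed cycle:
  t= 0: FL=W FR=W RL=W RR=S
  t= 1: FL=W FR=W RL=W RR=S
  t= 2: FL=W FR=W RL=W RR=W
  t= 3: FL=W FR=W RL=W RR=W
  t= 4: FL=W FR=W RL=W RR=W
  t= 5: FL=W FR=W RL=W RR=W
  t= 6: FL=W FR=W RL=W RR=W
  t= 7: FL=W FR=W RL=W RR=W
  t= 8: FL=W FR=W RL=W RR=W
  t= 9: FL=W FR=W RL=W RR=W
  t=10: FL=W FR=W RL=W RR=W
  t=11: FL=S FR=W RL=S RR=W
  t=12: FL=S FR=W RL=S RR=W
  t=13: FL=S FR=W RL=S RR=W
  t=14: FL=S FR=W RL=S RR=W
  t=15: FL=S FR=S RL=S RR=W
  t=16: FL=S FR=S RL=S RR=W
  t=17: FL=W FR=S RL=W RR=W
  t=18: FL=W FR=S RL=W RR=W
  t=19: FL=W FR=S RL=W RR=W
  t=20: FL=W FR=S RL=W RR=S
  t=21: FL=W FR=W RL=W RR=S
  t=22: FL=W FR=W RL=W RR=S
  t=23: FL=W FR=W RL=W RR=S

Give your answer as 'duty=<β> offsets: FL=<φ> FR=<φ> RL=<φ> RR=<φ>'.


duty β = stance ticks per leg = 6
FL: stance ticks = 6; W→S at t=11 → φ=13
FR: stance ticks = 6; W→S at t=15 → φ=9
RL: stance ticks = 6; W→S at t=11 → φ=13
RR: stance ticks = 6; W→S at t=20 → φ=4

duty=6 offsets: FL=13 FR=9 RL=13 RR=4


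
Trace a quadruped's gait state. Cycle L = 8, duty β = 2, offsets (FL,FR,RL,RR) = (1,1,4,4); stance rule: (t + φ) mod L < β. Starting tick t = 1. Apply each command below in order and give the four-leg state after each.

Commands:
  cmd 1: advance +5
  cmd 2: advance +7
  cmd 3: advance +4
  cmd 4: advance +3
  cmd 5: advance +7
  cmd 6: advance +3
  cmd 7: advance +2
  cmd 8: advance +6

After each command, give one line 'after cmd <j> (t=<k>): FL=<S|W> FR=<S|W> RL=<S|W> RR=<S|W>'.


after cmd 1 (t=6): FL=W FR=W RL=W RR=W
after cmd 2 (t=13): FL=W FR=W RL=S RR=S
after cmd 3 (t=17): FL=W FR=W RL=W RR=W
after cmd 4 (t=20): FL=W FR=W RL=S RR=S
after cmd 5 (t=27): FL=W FR=W RL=W RR=W
after cmd 6 (t=30): FL=W FR=W RL=W RR=W
after cmd 7 (t=32): FL=S FR=S RL=W RR=W
after cmd 8 (t=38): FL=W FR=W RL=W RR=W

start t=1: FL=W FR=W RL=W RR=W
cmd 1: advance +5 → t=6, phase=(7,7,2,2) → FL=W FR=W RL=W RR=W
cmd 2: advance +7 → t=13, phase=(6,6,1,1) → FL=W FR=W RL=S RR=S
cmd 3: advance +4 → t=17, phase=(2,2,5,5) → FL=W FR=W RL=W RR=W
cmd 4: advance +3 → t=20, phase=(5,5,0,0) → FL=W FR=W RL=S RR=S
cmd 5: advance +7 → t=27, phase=(4,4,7,7) → FL=W FR=W RL=W RR=W
cmd 6: advance +3 → t=30, phase=(7,7,2,2) → FL=W FR=W RL=W RR=W
cmd 7: advance +2 → t=32, phase=(1,1,4,4) → FL=S FR=S RL=W RR=W
cmd 8: advance +6 → t=38, phase=(7,7,2,2) → FL=W FR=W RL=W RR=W


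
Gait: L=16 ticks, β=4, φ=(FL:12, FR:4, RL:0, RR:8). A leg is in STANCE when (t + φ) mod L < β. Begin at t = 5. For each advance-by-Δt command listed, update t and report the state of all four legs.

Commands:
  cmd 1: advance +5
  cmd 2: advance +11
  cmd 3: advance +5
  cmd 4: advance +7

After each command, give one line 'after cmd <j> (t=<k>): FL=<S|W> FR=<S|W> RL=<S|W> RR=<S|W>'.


after cmd 1 (t=10): FL=W FR=W RL=W RR=S
after cmd 2 (t=21): FL=S FR=W RL=W RR=W
after cmd 3 (t=26): FL=W FR=W RL=W RR=S
after cmd 4 (t=33): FL=W FR=W RL=S RR=W

start t=5: FL=S FR=W RL=W RR=W
cmd 1: advance +5 → t=10, phase=(6,14,10,2) → FL=W FR=W RL=W RR=S
cmd 2: advance +11 → t=21, phase=(1,9,5,13) → FL=S FR=W RL=W RR=W
cmd 3: advance +5 → t=26, phase=(6,14,10,2) → FL=W FR=W RL=W RR=S
cmd 4: advance +7 → t=33, phase=(13,5,1,9) → FL=W FR=W RL=S RR=W


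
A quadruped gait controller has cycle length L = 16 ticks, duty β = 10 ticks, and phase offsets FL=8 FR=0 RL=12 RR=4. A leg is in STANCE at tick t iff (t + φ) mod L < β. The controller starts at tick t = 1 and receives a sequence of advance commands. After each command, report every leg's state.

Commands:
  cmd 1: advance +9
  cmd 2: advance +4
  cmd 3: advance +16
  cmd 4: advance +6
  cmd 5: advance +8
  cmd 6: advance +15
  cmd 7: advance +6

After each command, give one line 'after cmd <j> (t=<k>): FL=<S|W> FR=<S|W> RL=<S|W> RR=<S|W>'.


start t=1: FL=S FR=S RL=W RR=S
cmd 1: advance +9 → t=10, phase=(2,10,6,14) → FL=S FR=W RL=S RR=W
cmd 2: advance +4 → t=14, phase=(6,14,10,2) → FL=S FR=W RL=W RR=S
cmd 3: advance +16 → t=30, phase=(6,14,10,2) → FL=S FR=W RL=W RR=S
cmd 4: advance +6 → t=36, phase=(12,4,0,8) → FL=W FR=S RL=S RR=S
cmd 5: advance +8 → t=44, phase=(4,12,8,0) → FL=S FR=W RL=S RR=S
cmd 6: advance +15 → t=59, phase=(3,11,7,15) → FL=S FR=W RL=S RR=W
cmd 7: advance +6 → t=65, phase=(9,1,13,5) → FL=S FR=S RL=W RR=S

after cmd 1 (t=10): FL=S FR=W RL=S RR=W
after cmd 2 (t=14): FL=S FR=W RL=W RR=S
after cmd 3 (t=30): FL=S FR=W RL=W RR=S
after cmd 4 (t=36): FL=W FR=S RL=S RR=S
after cmd 5 (t=44): FL=S FR=W RL=S RR=S
after cmd 6 (t=59): FL=S FR=W RL=S RR=W
after cmd 7 (t=65): FL=S FR=S RL=W RR=S
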